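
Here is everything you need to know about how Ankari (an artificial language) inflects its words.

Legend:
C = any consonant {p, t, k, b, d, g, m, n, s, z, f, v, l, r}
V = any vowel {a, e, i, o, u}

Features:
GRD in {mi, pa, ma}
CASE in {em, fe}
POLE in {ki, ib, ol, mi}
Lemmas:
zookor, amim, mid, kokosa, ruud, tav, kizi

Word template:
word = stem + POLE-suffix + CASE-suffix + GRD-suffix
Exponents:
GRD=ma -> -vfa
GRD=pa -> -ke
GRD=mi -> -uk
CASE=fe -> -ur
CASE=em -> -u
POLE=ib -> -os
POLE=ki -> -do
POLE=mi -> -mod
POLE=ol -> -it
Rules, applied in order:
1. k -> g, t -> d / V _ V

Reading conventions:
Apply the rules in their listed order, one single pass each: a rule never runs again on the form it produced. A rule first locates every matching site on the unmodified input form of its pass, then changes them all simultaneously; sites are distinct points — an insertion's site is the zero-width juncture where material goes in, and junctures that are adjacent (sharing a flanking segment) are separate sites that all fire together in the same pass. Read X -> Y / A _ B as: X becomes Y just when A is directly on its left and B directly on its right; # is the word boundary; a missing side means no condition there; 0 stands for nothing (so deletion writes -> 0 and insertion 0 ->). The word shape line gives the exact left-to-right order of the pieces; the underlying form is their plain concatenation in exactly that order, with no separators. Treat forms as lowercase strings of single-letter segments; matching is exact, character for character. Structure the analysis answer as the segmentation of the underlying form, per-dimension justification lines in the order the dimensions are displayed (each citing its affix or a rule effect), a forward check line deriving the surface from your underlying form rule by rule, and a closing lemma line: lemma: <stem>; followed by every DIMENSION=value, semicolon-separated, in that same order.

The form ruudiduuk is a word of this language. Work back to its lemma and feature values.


underlying: ruud-it-u-uk
GRD=mi - signalled by the affix -uk
CASE=em - signalled by the affix -u
POLE=ol - signalled by the affix -it
check: ruudituuk -> ruudiduuk
lemma: ruud; GRD=mi; CASE=em; POLE=ol


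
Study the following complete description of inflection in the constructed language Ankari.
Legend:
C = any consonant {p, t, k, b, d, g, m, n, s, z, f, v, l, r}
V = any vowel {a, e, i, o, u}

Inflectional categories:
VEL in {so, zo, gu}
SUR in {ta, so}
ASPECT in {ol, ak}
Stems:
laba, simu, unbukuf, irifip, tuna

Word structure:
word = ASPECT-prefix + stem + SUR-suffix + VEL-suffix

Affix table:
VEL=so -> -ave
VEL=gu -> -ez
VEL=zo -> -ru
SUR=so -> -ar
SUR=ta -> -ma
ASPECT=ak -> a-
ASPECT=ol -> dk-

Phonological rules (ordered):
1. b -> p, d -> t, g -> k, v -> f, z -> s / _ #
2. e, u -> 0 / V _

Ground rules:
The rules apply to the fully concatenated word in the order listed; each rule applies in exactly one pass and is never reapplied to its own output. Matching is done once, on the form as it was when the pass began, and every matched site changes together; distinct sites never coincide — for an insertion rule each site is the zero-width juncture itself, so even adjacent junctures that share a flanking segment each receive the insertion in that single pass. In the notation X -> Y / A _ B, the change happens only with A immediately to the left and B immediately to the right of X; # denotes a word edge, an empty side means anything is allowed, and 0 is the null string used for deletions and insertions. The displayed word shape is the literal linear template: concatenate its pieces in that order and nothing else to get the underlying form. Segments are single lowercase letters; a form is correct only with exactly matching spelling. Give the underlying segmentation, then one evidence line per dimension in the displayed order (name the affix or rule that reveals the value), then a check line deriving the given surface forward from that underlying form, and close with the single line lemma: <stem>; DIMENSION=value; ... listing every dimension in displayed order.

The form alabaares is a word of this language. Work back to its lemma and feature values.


underlying: a-laba-ar-ez
VEL=gu - signalled by the affix -ez
SUR=so - signalled by the affix -ar
ASPECT=ak - signalled by the affix a-
check: alabaarez -> alabaares -> alabaares
lemma: laba; VEL=gu; SUR=so; ASPECT=ak


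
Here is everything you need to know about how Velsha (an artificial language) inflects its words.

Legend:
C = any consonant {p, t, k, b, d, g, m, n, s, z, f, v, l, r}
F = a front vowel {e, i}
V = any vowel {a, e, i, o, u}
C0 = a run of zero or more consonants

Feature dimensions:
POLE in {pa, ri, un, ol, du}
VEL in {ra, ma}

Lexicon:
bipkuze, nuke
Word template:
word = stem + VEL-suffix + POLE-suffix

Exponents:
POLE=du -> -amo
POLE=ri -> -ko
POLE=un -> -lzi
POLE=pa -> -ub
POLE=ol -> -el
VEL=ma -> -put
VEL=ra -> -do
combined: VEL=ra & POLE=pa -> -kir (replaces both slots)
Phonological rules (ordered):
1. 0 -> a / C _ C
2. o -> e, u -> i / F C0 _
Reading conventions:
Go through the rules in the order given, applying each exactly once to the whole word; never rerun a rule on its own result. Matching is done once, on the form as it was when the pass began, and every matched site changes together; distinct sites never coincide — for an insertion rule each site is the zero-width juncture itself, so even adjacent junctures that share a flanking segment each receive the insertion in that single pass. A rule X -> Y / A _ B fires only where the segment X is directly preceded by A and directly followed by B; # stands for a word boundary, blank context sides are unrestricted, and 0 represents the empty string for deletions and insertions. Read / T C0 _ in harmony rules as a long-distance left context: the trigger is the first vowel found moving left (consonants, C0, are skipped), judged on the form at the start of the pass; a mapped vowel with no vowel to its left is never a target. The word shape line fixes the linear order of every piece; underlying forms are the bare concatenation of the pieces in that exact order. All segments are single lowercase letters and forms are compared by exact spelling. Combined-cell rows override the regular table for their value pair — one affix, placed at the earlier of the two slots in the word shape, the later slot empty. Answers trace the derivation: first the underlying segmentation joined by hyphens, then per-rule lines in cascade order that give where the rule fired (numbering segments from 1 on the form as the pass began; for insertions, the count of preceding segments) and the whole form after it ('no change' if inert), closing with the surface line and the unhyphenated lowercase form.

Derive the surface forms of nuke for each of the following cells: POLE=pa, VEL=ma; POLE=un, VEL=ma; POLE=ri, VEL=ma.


cell POLE=pa, VEL=ma:
underlying: nuke-put-ub
1. 0 -> a / C _ C: no change
2. o -> e, u -> i / F C0 _: fires at position(s) 6: nukepitub
surface: nukepitub

cell POLE=un, VEL=ma:
underlying: nuke-put-lzi
1. 0 -> a / C _ C: inserts after position(s) 7, 8: nukeputalazi
2. o -> e, u -> i / F C0 _: fires at position(s) 6: nukepitalazi
surface: nukepitalazi

cell POLE=ri, VEL=ma:
underlying: nuke-put-ko
1. 0 -> a / C _ C: inserts after position(s) 7: nukeputako
2. o -> e, u -> i / F C0 _: fires at position(s) 6: nukepitako
surface: nukepitako


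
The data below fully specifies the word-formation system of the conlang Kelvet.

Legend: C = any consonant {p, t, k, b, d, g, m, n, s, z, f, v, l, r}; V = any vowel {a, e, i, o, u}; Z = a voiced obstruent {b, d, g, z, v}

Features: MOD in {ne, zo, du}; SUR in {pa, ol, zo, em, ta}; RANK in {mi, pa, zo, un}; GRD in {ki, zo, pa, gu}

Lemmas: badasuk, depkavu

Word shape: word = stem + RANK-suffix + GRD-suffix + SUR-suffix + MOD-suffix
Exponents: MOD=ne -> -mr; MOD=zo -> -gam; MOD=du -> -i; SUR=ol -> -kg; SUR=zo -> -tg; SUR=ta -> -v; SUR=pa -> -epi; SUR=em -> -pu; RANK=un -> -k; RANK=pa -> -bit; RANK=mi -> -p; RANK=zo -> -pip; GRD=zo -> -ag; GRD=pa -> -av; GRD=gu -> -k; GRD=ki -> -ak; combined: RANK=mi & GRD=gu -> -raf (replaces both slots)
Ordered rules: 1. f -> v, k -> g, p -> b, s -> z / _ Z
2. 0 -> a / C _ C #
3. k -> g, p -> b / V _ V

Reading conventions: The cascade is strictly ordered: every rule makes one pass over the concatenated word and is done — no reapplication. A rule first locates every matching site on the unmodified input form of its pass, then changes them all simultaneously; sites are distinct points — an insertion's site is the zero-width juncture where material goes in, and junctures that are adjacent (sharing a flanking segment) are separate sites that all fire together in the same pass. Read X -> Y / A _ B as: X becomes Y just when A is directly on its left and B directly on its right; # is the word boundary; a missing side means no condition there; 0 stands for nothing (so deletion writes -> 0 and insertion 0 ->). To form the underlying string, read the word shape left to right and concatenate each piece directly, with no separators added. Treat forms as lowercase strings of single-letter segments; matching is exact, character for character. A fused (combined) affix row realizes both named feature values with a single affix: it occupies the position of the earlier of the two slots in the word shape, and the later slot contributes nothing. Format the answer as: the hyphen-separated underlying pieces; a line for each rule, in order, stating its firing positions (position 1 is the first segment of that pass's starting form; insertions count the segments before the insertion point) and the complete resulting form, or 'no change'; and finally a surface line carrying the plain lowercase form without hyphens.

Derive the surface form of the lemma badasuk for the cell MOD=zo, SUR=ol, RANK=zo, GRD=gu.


underlying: badasuk-pip-k-kg-gam
1. f -> v, k -> g, p -> b, s -> z / _ Z: fires at position(s) 12: badasukpipkgggam
2. 0 -> a / C _ C #: no change
3. k -> g, p -> b / V _ V: no change
surface: badasukpipkgggam


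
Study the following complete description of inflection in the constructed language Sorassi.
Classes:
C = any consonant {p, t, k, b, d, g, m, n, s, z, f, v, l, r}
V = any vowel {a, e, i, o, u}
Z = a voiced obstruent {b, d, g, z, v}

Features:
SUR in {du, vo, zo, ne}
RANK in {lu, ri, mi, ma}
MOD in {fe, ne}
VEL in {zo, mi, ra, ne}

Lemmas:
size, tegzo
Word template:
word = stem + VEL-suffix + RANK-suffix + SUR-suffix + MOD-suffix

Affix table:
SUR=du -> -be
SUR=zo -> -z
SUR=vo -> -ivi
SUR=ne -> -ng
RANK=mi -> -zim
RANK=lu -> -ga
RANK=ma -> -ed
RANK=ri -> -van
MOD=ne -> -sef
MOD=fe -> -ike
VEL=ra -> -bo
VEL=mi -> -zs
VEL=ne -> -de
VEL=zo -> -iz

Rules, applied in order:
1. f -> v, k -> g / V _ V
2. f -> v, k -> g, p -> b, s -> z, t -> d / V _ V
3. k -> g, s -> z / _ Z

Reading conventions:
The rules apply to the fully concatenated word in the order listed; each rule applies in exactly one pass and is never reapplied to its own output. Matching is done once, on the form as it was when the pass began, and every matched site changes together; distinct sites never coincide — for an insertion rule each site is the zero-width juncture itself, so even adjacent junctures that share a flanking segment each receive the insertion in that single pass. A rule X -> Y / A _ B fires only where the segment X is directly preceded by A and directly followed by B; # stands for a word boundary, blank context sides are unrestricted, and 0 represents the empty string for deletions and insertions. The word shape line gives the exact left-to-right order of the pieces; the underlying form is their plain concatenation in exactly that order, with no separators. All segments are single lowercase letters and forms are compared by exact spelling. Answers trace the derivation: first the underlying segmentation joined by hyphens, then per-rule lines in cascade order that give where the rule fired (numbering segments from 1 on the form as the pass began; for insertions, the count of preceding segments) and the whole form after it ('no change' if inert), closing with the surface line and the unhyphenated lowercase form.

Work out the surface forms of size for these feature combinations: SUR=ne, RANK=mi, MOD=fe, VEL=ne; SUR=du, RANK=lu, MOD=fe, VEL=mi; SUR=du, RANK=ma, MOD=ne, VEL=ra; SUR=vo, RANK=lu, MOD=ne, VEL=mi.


cell SUR=ne, RANK=mi, MOD=fe, VEL=ne:
underlying: size-de-zim-ng-ike
1. f -> v, k -> g / V _ V: fires at position(s) 13: sizedezimngige
2. f -> v, k -> g, p -> b, s -> z, t -> d / V _ V: no change
3. k -> g, s -> z / _ Z: no change
surface: sizedezimngige

cell SUR=du, RANK=lu, MOD=fe, VEL=mi:
underlying: size-zs-ga-be-ike
1. f -> v, k -> g / V _ V: fires at position(s) 12: sizezsgabeige
2. f -> v, k -> g, p -> b, s -> z, t -> d / V _ V: no change
3. k -> g, s -> z / _ Z: fires at position(s) 6: sizezzgabeige
surface: sizezzgabeige

cell SUR=du, RANK=ma, MOD=ne, VEL=ra:
underlying: size-bo-ed-be-sef
1. f -> v, k -> g / V _ V: no change
2. f -> v, k -> g, p -> b, s -> z, t -> d / V _ V: fires at position(s) 11: sizeboedbezef
3. k -> g, s -> z / _ Z: no change
surface: sizeboedbezef

cell SUR=vo, RANK=lu, MOD=ne, VEL=mi:
underlying: size-zs-ga-ivi-sef
1. f -> v, k -> g / V _ V: no change
2. f -> v, k -> g, p -> b, s -> z, t -> d / V _ V: fires at position(s) 12: sizezsgaivizef
3. k -> g, s -> z / _ Z: fires at position(s) 6: sizezzgaivizef
surface: sizezzgaivizef


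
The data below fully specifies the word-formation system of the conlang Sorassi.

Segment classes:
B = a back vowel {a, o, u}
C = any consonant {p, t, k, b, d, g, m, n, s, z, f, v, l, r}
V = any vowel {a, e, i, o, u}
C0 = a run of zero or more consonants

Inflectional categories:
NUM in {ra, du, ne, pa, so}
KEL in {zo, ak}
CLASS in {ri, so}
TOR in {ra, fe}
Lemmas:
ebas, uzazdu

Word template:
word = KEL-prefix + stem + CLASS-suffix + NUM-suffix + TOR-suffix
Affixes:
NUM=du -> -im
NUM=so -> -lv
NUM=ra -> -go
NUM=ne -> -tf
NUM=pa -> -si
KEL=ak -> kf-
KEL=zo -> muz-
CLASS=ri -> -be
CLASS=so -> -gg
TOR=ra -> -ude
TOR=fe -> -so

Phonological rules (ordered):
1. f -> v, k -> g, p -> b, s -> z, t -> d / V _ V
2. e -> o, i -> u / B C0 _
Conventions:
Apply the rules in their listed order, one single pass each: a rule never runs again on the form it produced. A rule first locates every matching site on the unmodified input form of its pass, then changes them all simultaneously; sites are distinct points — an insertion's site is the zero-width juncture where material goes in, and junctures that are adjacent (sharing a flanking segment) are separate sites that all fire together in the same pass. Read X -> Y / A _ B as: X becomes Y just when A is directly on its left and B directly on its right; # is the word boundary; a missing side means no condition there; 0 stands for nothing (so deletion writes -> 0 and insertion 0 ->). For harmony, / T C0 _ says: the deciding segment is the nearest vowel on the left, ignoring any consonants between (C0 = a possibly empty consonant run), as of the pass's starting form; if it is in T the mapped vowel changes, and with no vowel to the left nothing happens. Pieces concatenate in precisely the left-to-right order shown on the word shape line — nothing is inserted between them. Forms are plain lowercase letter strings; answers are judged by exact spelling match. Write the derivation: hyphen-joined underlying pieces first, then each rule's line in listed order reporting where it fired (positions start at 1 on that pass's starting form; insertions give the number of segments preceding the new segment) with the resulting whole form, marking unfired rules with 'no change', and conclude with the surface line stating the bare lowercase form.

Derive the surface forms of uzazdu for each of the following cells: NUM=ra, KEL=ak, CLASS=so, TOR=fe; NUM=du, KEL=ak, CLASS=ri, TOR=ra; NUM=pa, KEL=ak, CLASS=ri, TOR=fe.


cell NUM=ra, KEL=ak, CLASS=so, TOR=fe:
underlying: kf-uzazdu-gg-go-so
1. f -> v, k -> g, p -> b, s -> z, t -> d / V _ V: fires at position(s) 13: kfuzazdugggozo
2. e -> o, i -> u / B C0 _: no change
surface: kfuzazdugggozo

cell NUM=du, KEL=ak, CLASS=ri, TOR=ra:
underlying: kf-uzazdu-be-im-ude
1. f -> v, k -> g, p -> b, s -> z, t -> d / V _ V: no change
2. e -> o, i -> u / B C0 _: fires at position(s) 10, 15: kfuzazduboimudo
surface: kfuzazduboimudo

cell NUM=pa, KEL=ak, CLASS=ri, TOR=fe:
underlying: kf-uzazdu-be-si-so
1. f -> v, k -> g, p -> b, s -> z, t -> d / V _ V: fires at position(s) 11, 13: kfuzazdubezizo
2. e -> o, i -> u / B C0 _: fires at position(s) 10: kfuzazdubozizo
surface: kfuzazdubozizo


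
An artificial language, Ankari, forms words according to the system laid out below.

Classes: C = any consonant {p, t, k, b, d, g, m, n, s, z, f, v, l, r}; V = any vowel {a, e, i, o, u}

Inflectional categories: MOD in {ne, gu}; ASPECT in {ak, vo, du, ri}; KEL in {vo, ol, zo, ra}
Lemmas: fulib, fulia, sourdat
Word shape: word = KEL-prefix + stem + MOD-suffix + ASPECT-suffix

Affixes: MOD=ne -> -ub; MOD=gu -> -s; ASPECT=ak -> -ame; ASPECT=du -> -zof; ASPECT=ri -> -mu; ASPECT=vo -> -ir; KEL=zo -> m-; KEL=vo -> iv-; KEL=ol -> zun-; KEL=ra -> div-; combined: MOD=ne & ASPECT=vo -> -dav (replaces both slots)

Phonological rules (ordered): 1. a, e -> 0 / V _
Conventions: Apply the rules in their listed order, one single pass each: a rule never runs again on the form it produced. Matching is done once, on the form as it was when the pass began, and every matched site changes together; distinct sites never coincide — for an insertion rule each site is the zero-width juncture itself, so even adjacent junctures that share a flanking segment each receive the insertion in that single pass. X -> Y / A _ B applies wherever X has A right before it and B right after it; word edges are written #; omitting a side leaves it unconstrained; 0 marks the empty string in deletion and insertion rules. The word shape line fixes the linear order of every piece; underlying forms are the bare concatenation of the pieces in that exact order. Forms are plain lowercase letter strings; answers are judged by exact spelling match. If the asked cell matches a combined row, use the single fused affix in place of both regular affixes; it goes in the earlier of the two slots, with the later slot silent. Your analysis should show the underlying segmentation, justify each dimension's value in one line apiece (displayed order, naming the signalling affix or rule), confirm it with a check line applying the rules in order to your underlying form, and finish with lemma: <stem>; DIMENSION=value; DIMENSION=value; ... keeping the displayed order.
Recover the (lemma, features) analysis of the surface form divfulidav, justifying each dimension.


underlying: div-fulia-dav
MOD=ne - signalled by the combined affix row
ASPECT=vo - signalled by the combined affix row
KEL=ra - signalled by the affix div-
check: divfuliadav -> divfulidav
lemma: fulia; MOD=ne; ASPECT=vo; KEL=ra


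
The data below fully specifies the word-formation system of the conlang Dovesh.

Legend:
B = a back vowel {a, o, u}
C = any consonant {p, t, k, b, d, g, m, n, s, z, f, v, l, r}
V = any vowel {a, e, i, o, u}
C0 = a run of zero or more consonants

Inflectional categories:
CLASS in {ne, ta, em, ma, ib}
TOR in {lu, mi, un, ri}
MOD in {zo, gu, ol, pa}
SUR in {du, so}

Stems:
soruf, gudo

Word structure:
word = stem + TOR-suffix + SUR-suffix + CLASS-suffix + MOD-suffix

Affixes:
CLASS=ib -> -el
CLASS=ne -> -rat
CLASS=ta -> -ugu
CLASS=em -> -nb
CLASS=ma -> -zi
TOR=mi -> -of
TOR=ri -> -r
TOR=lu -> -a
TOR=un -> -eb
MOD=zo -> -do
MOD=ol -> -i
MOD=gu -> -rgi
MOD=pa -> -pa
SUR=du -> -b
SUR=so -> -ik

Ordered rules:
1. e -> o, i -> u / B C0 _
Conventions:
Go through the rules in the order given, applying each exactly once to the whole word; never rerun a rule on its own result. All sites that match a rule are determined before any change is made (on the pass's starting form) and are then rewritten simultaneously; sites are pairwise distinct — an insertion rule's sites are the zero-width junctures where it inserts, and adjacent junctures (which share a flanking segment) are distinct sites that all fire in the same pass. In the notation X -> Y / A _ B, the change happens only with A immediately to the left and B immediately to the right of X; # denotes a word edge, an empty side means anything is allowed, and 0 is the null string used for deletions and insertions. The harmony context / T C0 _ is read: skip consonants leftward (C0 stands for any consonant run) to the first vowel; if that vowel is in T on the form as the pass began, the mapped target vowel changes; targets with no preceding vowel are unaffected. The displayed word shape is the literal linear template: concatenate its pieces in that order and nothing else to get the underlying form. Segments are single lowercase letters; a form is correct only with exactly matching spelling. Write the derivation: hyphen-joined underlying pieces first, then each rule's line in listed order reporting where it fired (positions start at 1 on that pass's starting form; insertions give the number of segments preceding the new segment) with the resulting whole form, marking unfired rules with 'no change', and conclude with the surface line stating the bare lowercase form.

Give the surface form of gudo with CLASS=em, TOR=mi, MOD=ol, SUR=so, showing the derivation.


underlying: gudo-of-ik-nb-i
1. e -> o, i -> u / B C0 _: fires at position(s) 7: gudoofuknbi
surface: gudoofuknbi


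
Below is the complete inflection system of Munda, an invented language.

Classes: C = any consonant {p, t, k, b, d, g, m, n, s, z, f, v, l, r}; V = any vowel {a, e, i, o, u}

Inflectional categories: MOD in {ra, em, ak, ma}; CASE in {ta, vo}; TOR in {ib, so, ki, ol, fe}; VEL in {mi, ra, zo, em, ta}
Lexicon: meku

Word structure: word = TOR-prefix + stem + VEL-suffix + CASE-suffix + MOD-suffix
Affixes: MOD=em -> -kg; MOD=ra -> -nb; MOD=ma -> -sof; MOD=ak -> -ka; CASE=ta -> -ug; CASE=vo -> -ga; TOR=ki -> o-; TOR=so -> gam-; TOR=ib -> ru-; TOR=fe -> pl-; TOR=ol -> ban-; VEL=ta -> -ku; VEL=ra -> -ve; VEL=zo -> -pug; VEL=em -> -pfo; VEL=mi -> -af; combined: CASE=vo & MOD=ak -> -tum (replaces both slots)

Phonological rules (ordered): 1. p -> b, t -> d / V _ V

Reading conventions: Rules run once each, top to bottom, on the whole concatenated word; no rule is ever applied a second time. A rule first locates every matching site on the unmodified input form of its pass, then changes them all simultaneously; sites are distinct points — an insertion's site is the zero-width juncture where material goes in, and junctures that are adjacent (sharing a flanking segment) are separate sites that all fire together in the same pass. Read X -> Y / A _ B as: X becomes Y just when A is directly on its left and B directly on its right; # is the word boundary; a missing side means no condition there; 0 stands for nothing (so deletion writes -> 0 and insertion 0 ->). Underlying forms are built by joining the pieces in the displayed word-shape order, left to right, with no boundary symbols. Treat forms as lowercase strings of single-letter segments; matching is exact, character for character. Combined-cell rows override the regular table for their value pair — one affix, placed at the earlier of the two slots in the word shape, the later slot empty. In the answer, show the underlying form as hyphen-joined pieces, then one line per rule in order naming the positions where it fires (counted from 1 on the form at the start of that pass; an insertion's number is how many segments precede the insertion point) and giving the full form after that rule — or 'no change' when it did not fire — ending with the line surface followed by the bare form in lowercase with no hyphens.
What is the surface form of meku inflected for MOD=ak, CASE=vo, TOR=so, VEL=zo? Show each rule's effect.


underlying: gam-meku-pug-tum
1. p -> b, t -> d / V _ V: fires at position(s) 8: gammekubugtum
surface: gammekubugtum


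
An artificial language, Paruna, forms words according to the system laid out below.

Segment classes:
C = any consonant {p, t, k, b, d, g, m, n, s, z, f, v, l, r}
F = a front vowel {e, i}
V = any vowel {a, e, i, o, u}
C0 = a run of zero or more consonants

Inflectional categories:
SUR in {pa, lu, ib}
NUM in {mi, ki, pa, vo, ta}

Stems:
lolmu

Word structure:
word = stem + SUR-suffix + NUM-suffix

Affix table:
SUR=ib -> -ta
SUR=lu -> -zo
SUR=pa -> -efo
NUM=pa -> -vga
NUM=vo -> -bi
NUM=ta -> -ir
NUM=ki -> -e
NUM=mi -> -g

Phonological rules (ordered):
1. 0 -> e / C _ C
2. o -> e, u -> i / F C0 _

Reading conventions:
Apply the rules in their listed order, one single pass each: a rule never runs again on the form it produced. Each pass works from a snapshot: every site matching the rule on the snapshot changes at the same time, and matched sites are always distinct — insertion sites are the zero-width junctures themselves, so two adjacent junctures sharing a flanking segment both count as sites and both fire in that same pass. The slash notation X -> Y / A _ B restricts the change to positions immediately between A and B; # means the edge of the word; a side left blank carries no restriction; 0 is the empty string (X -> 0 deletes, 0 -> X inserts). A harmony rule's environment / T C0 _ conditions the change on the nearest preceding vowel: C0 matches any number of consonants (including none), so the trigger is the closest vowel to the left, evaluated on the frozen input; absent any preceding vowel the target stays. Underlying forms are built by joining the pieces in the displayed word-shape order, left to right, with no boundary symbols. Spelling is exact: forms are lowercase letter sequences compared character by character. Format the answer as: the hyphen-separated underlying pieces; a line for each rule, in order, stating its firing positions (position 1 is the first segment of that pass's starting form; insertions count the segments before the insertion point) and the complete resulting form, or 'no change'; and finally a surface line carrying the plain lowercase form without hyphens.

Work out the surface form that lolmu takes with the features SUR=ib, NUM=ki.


underlying: lolmu-ta-e
1. 0 -> e / C _ C: inserts after position(s) 3: lolemutae
2. o -> e, u -> i / F C0 _: fires at position(s) 6: lolemitae
surface: lolemitae


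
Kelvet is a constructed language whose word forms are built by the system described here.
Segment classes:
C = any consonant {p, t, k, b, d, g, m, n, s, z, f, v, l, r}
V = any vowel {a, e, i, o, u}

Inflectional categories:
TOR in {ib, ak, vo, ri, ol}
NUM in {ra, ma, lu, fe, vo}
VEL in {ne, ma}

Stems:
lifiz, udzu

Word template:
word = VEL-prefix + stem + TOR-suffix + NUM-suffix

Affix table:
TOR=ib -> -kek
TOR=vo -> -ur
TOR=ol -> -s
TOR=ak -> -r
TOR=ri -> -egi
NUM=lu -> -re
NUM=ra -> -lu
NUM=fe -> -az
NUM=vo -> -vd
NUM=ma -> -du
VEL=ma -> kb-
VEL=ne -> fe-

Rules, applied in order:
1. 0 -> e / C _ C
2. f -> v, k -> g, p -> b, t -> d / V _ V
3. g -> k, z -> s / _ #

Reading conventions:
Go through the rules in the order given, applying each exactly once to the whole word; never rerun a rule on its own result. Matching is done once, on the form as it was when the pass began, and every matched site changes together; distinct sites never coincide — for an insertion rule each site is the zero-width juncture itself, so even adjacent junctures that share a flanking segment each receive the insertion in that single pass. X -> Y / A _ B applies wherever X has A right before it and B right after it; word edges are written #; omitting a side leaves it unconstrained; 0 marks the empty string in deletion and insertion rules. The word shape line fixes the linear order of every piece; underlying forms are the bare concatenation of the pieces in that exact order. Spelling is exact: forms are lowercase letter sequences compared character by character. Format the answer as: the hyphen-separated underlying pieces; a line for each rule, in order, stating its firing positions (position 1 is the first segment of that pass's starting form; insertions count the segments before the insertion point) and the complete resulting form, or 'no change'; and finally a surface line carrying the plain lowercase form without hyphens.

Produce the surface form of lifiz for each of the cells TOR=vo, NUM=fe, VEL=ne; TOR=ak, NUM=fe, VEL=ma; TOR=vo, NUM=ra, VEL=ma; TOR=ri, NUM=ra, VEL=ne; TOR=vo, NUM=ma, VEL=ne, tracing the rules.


cell TOR=vo, NUM=fe, VEL=ne:
underlying: fe-lifiz-ur-az
1. 0 -> e / C _ C: no change
2. f -> v, k -> g, p -> b, t -> d / V _ V: fires at position(s) 5: felivizuraz
3. g -> k, z -> s / _ #: fires at position(s) 11: felivizuras
surface: felivizuras

cell TOR=ak, NUM=fe, VEL=ma:
underlying: kb-lifiz-r-az
1. 0 -> e / C _ C: inserts after position(s) 1, 2, 7: kebelifizeraz
2. f -> v, k -> g, p -> b, t -> d / V _ V: fires at position(s) 7: kebelivizeraz
3. g -> k, z -> s / _ #: fires at position(s) 13: kebelivizeras
surface: kebelivizeras

cell TOR=vo, NUM=ra, VEL=ma:
underlying: kb-lifiz-ur-lu
1. 0 -> e / C _ C: inserts after position(s) 1, 2, 9: kebelifizurelu
2. f -> v, k -> g, p -> b, t -> d / V _ V: fires at position(s) 7: kebelivizurelu
3. g -> k, z -> s / _ #: no change
surface: kebelivizurelu

cell TOR=ri, NUM=ra, VEL=ne:
underlying: fe-lifiz-egi-lu
1. 0 -> e / C _ C: no change
2. f -> v, k -> g, p -> b, t -> d / V _ V: fires at position(s) 5: felivizegilu
3. g -> k, z -> s / _ #: no change
surface: felivizegilu

cell TOR=vo, NUM=ma, VEL=ne:
underlying: fe-lifiz-ur-du
1. 0 -> e / C _ C: inserts after position(s) 9: felifizuredu
2. f -> v, k -> g, p -> b, t -> d / V _ V: fires at position(s) 5: felivizuredu
3. g -> k, z -> s / _ #: no change
surface: felivizuredu


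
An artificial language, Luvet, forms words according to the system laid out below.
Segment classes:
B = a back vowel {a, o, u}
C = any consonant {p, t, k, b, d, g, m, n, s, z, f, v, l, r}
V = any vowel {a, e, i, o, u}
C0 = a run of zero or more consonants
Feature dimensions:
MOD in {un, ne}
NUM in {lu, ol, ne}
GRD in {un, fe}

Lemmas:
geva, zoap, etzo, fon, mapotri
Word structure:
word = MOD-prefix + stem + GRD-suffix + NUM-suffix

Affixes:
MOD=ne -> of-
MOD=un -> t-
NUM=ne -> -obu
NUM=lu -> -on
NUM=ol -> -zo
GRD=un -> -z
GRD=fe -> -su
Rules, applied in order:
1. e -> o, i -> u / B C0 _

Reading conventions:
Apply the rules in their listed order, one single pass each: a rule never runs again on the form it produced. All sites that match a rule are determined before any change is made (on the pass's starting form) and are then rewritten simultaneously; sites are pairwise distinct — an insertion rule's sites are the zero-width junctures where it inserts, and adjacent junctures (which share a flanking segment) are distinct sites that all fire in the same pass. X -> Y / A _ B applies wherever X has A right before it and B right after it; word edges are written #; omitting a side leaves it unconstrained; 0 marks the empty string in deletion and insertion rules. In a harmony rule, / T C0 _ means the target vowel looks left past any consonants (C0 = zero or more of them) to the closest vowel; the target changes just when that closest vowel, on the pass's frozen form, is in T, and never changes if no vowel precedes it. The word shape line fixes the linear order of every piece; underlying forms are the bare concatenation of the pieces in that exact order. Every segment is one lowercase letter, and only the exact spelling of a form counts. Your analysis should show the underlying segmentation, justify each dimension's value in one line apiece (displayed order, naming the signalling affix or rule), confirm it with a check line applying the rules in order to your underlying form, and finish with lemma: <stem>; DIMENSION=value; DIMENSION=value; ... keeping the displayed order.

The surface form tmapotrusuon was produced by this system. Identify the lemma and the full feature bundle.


underlying: t-mapotri-su-on
MOD=un - signalled by the affix t-
NUM=lu - signalled by the affix -on
GRD=fe - signalled by the affix -su
check: tmapotrisuon -> tmapotrusuon
lemma: mapotri; MOD=un; NUM=lu; GRD=fe


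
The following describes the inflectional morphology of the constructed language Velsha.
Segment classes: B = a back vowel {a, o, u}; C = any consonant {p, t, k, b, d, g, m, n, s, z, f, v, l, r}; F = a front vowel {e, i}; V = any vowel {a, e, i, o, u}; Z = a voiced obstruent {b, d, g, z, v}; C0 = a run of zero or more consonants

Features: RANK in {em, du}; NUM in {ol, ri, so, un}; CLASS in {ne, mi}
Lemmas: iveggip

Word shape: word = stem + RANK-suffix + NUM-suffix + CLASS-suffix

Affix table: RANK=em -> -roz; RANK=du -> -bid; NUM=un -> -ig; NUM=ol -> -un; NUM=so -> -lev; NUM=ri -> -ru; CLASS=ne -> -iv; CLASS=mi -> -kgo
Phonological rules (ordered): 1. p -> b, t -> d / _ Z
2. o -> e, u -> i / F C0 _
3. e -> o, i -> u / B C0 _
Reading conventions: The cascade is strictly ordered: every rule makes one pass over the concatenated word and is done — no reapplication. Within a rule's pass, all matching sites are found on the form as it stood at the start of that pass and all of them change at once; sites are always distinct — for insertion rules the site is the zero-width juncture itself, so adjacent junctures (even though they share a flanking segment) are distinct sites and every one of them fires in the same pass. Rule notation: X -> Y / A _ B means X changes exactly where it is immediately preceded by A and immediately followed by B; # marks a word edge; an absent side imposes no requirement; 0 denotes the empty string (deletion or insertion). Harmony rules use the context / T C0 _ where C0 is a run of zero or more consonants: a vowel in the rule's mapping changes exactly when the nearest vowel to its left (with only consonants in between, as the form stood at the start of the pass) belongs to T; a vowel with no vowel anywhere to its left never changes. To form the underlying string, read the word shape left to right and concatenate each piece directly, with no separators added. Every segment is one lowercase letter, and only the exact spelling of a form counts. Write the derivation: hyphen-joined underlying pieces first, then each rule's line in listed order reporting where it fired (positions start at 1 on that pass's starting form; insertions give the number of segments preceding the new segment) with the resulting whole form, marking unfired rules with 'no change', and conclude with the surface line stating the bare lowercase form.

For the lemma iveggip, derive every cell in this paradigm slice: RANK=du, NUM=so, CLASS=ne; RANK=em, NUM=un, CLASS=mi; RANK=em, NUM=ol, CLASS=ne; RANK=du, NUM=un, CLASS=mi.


cell RANK=du, NUM=so, CLASS=ne:
underlying: iveggip-bid-lev-iv
1. p -> b, t -> d / _ Z: fires at position(s) 7: iveggibbidleviv
2. o -> e, u -> i / F C0 _: no change
3. e -> o, i -> u / B C0 _: no change
surface: iveggibbidleviv

cell RANK=em, NUM=un, CLASS=mi:
underlying: iveggip-roz-ig-kgo
1. p -> b, t -> d / _ Z: no change
2. o -> e, u -> i / F C0 _: fires at position(s) 9, 15: iveggiprezigkge
3. e -> o, i -> u / B C0 _: no change
surface: iveggiprezigkge

cell RANK=em, NUM=ol, CLASS=ne:
underlying: iveggip-roz-un-iv
1. p -> b, t -> d / _ Z: no change
2. o -> e, u -> i / F C0 _: fires at position(s) 9: iveggiprezuniv
3. e -> o, i -> u / B C0 _: fires at position(s) 13: iveggiprezunuv
surface: iveggiprezunuv

cell RANK=du, NUM=un, CLASS=mi:
underlying: iveggip-bid-ig-kgo
1. p -> b, t -> d / _ Z: fires at position(s) 7: iveggibbidigkgo
2. o -> e, u -> i / F C0 _: fires at position(s) 15: iveggibbidigkge
3. e -> o, i -> u / B C0 _: no change
surface: iveggibbidigkge


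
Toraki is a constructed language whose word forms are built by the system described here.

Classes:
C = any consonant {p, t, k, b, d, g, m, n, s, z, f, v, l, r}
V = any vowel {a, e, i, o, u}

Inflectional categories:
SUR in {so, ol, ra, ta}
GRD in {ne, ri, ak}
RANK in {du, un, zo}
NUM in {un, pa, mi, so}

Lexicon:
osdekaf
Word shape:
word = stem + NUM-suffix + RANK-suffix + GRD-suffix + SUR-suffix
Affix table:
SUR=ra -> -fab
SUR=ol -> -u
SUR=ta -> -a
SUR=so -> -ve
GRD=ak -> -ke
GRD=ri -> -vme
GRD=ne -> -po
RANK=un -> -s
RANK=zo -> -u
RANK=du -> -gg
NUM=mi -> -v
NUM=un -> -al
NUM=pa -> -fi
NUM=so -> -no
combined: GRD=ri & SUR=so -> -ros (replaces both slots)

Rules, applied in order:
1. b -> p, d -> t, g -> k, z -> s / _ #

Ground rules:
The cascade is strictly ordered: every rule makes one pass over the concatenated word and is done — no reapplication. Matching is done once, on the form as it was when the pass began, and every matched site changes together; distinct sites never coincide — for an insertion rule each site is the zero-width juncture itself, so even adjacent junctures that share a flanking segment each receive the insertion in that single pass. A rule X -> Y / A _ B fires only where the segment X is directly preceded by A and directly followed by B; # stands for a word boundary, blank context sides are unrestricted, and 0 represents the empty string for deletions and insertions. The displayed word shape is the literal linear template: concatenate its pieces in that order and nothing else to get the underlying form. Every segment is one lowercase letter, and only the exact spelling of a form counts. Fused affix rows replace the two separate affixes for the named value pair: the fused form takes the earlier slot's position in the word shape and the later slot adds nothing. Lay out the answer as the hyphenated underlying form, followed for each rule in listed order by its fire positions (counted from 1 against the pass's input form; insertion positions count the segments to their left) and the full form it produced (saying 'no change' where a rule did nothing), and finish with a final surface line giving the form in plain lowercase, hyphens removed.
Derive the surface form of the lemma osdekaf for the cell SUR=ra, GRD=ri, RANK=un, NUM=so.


underlying: osdekaf-no-s-vme-fab
1. b -> p, d -> t, g -> k, z -> s / _ #: fires at position(s) 16: osdekafnosvmefap
surface: osdekafnosvmefap


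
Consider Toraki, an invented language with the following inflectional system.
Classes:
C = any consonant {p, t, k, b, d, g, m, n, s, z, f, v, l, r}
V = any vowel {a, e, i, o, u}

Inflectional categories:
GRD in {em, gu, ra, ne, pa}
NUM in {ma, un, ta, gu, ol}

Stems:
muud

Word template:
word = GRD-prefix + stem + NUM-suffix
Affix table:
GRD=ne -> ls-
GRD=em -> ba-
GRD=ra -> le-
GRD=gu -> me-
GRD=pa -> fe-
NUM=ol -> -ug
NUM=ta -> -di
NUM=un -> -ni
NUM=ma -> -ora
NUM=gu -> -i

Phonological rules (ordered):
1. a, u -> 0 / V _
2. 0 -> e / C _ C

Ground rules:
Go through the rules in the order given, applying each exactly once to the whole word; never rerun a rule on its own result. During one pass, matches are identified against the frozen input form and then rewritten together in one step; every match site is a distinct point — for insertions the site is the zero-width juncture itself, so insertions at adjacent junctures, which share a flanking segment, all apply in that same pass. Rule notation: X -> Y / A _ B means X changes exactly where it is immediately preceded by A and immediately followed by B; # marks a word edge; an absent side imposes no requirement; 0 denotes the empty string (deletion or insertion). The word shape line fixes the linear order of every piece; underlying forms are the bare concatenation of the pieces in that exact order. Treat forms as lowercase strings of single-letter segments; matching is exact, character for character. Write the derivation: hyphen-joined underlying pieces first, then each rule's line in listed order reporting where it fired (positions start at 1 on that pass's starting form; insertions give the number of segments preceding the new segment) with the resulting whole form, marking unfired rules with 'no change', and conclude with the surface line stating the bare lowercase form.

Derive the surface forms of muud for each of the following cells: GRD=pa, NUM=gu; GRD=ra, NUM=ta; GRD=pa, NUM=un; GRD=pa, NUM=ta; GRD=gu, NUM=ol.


cell GRD=pa, NUM=gu:
underlying: fe-muud-i
1. a, u -> 0 / V _: fires at position(s) 5: femudi
2. 0 -> e / C _ C: no change
surface: femudi

cell GRD=ra, NUM=ta:
underlying: le-muud-di
1. a, u -> 0 / V _: fires at position(s) 5: lemuddi
2. 0 -> e / C _ C: inserts after position(s) 5: lemudedi
surface: lemudedi

cell GRD=pa, NUM=un:
underlying: fe-muud-ni
1. a, u -> 0 / V _: fires at position(s) 5: femudni
2. 0 -> e / C _ C: inserts after position(s) 5: femudeni
surface: femudeni

cell GRD=pa, NUM=ta:
underlying: fe-muud-di
1. a, u -> 0 / V _: fires at position(s) 5: femuddi
2. 0 -> e / C _ C: inserts after position(s) 5: femudedi
surface: femudedi

cell GRD=gu, NUM=ol:
underlying: me-muud-ug
1. a, u -> 0 / V _: fires at position(s) 5: memudug
2. 0 -> e / C _ C: no change
surface: memudug
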